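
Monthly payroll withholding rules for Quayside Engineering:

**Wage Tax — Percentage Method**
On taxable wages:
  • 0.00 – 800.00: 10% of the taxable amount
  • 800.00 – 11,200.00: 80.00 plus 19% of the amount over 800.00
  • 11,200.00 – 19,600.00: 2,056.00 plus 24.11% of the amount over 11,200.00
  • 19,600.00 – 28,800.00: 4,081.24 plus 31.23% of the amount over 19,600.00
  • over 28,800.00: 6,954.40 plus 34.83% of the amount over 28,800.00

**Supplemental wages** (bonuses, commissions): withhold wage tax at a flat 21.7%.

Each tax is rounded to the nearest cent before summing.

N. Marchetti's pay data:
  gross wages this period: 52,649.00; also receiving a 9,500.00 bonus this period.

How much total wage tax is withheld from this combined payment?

17,322.51

Wage Tax: taxable = 52,649.00
  6,954.40 + 34.83% × (52,649.00 − 28,800.00) = 6,954.40 + 34.83% × 23,849.00 = 15,261.01
Supplemental (21.7% flat on bonus): 21.7% × 9,500.00 = 2,061.50
Total wage tax: 15,261.01 + 2,061.50 = 17,322.51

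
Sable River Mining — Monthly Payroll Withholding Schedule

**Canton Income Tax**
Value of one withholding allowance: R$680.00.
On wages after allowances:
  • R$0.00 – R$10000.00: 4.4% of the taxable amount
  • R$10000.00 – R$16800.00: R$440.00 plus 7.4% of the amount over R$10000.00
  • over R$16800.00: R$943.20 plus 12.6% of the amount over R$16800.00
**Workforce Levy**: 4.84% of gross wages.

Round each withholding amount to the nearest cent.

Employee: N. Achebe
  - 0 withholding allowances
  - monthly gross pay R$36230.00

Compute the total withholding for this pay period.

Canton Income Tax: taxable = R$36230.00
  R$943.20 + 12.6% × (R$36230.00 − R$16800.00) = R$943.20 + 12.6% × R$19430.00 = R$3391.38
Workforce Levy: 4.84% × R$36230.00 = R$1753.53
Total: R$3391.38 + R$1753.53 = R$5144.91

R$5144.91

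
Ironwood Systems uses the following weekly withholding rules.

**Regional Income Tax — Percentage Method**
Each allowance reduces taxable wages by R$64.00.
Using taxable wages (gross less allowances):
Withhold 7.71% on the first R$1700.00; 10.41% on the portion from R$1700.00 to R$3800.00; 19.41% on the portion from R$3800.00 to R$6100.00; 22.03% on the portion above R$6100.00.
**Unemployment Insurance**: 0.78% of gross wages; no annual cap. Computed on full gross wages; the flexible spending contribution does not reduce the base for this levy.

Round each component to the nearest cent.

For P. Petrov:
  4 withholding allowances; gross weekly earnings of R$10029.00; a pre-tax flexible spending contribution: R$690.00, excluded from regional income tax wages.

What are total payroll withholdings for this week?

Regional Income Tax: taxable = R$10029.00 − R$690.00 − 4×R$64.00 = R$9083.00
  R$796.11 + 22.03% × (R$9083.00 − R$6100.00) = R$796.11 + 22.03% × R$2983.00 = R$1453.26
Unemployment Insurance: 0.78% × R$10029.00 = R$78.23
Total: R$1453.26 + R$78.23 = R$1531.49

R$1531.49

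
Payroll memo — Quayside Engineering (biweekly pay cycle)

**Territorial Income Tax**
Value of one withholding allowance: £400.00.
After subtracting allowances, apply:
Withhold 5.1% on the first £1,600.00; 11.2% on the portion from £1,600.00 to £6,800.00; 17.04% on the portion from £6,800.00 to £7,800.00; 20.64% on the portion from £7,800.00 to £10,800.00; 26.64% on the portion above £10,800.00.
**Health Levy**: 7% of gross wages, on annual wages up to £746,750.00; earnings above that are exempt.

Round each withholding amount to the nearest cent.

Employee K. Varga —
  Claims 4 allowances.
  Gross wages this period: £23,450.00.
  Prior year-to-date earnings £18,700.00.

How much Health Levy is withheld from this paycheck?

£1,641.50

Health Levy: 7% × £23,450.00 = £1,641.50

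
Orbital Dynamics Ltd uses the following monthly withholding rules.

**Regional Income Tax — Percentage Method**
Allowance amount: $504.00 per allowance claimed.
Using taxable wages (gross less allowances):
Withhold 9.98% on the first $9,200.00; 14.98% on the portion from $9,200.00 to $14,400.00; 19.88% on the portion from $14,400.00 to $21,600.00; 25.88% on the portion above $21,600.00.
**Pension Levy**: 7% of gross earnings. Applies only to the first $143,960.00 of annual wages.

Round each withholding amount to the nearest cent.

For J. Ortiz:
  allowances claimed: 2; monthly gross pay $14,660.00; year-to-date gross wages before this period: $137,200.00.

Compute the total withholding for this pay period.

Regional Income Tax: taxable = $14,660.00 − 2×$504.00 = $13,652.00
  $918.16 + 14.98% × ($13,652.00 − $9,200.00) = $918.16 + 14.98% × $4,452.00 = $1,585.07
Pension Levy: cap $143,960.00 − YTD $137,200.00 = $6,760.00 subject; 7% × $6,760.00 = $473.20
Total: $1,585.07 + $473.20 = $2,058.27

$2,058.27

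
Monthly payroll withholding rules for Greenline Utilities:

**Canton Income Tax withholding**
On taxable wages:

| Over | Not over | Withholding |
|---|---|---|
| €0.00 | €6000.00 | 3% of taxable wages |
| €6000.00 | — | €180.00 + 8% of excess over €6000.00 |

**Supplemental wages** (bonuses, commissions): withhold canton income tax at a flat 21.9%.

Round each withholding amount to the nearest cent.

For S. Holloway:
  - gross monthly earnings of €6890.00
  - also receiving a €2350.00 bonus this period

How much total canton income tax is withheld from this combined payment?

Canton Income Tax: taxable = €6890.00
  €180.00 + 8% × (€6890.00 − €6000.00) = €180.00 + 8% × €890.00 = €251.20
Supplemental (21.9% flat on bonus): 21.9% × €2350.00 = €514.65
Total canton income tax: €251.20 + €514.65 = €765.85

€765.85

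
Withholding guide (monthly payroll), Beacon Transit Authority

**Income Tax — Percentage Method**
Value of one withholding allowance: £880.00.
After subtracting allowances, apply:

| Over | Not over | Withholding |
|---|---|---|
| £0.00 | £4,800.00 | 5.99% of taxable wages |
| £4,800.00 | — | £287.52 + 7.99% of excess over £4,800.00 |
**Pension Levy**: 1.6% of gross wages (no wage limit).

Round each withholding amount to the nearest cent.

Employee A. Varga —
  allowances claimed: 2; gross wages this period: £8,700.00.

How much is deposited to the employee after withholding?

£8,102.29

Income Tax: taxable = £8,700.00 − 2×£880.00 = £6,940.00
  £287.52 + 7.99% × (£6,940.00 − £4,800.00) = £287.52 + 7.99% × £2,140.00 = £458.51
Pension Levy: 1.6% × £8,700.00 = £139.20
Total withheld: £458.51 + £139.20 = £597.71
Net pay: £8,700.00 − £597.71 = £8,102.29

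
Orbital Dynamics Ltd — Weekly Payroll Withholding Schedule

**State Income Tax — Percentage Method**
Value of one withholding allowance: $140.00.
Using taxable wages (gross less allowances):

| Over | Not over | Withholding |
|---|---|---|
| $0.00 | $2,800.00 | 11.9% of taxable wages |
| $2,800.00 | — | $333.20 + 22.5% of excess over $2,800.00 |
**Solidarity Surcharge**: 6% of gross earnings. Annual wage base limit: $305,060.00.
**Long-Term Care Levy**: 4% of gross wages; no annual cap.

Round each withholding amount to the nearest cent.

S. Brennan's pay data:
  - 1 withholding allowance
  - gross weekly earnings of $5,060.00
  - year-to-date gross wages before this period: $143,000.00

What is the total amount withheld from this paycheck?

State Income Tax: taxable = $5,060.00 − 1×$140.00 = $4,920.00
  $333.20 + 22.5% × ($4,920.00 − $2,800.00) = $333.20 + 22.5% × $2,120.00 = $810.20
Solidarity Surcharge: 6% × $5,060.00 = $303.60
Long-Term Care Levy: 4% × $5,060.00 = $202.40
Total: $810.20 + $303.60 + $202.40 = $1,316.20

$1,316.20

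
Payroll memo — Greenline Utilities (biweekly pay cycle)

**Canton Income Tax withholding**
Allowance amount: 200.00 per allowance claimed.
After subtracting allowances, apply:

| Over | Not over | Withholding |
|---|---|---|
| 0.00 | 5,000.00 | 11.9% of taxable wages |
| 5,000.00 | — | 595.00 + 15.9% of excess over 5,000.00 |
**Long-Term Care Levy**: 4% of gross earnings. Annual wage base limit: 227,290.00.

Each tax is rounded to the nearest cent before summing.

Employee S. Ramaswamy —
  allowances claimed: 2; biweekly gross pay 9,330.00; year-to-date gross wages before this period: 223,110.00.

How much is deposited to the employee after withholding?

Canton Income Tax: taxable = 9,330.00 − 2×200.00 = 8,930.00
  595.00 + 15.9% × (8,930.00 − 5,000.00) = 595.00 + 15.9% × 3,930.00 = 1,219.87
Long-Term Care Levy: cap 227,290.00 − YTD 223,110.00 = 4,180.00 subject; 4% × 4,180.00 = 167.20
Total withheld: 1,219.87 + 167.20 = 1,387.07
Net pay: 9,330.00 − 1,387.07 = 7,942.93

7,942.93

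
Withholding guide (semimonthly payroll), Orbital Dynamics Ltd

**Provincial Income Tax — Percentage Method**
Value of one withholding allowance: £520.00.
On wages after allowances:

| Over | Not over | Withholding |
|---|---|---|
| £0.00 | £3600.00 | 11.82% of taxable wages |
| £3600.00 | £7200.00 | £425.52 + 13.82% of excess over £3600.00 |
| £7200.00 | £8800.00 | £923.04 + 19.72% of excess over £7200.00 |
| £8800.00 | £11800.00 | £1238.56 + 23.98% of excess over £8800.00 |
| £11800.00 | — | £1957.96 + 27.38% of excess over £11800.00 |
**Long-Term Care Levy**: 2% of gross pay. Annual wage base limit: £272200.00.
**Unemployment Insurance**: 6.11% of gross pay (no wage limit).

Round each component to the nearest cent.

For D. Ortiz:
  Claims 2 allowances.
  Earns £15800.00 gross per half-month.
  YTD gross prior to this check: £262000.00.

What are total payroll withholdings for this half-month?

£3937.79

Provincial Income Tax: taxable = £15800.00 − 2×£520.00 = £14760.00
  £1957.96 + 27.38% × (£14760.00 − £11800.00) = £1957.96 + 27.38% × £2960.00 = £2768.41
Long-Term Care Levy: cap £272200.00 − YTD £262000.00 = £10200.00 subject; 2% × £10200.00 = £204.00
Unemployment Insurance: 6.11% × £15800.00 = £965.38
Total: £2768.41 + £204.00 + £965.38 = £3937.79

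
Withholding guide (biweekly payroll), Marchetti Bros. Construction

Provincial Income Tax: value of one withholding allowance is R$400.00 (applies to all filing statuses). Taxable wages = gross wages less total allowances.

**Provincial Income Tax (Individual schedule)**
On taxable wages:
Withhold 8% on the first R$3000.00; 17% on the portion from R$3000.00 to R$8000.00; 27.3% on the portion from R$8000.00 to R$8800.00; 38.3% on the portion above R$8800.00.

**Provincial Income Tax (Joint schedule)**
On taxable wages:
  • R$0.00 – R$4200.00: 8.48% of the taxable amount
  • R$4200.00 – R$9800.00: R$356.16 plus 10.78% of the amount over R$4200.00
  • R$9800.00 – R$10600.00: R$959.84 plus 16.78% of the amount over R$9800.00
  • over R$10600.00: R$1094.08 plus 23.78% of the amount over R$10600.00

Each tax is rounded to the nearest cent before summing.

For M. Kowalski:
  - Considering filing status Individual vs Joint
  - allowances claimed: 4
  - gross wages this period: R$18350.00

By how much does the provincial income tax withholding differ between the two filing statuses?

R$1796.70

Provincial Income Tax (Individual): taxable = R$18350.00 − 4×R$400.00 = R$16750.00
  R$1308.40 + 38.3% × (R$16750.00 − R$8800.00) = R$1308.40 + 38.3% × R$7950.00 = R$4353.25
Provincial Income Tax (Joint): taxable = R$18350.00 − 4×R$400.00 = R$16750.00
  R$1094.08 + 23.78% × (R$16750.00 − R$10600.00) = R$1094.08 + 23.78% × R$6150.00 = R$2556.55
Difference: |R$4353.25 − R$2556.55| = R$1796.70 (higher under Individual)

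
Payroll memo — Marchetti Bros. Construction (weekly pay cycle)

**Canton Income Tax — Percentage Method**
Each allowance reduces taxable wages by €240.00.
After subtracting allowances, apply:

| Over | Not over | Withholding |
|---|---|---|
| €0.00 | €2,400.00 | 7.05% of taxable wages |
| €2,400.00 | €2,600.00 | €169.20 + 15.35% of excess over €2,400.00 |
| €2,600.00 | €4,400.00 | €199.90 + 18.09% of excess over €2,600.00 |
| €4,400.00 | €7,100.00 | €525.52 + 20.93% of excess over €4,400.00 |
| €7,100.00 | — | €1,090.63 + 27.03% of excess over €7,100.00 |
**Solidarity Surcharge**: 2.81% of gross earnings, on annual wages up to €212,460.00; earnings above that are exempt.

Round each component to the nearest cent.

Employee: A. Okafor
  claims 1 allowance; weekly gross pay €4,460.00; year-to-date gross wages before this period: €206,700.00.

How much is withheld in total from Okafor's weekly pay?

€618.29

Canton Income Tax: taxable = €4,460.00 − 1×€240.00 = €4,220.00
  €199.90 + 18.09% × (€4,220.00 − €2,600.00) = €199.90 + 18.09% × €1,620.00 = €492.96
Solidarity Surcharge: 2.81% × €4,460.00 = €125.33
Total: €492.96 + €125.33 = €618.29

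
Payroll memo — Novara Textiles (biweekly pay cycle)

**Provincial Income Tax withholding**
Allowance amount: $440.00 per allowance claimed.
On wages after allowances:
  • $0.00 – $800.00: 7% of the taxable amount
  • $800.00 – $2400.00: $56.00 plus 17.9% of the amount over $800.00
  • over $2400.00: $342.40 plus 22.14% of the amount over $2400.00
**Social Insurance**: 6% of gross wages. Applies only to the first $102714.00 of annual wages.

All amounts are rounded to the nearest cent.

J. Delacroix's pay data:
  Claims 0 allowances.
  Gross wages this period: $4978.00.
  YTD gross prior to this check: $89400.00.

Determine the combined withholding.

Provincial Income Tax: taxable = $4978.00
  $342.40 + 22.14% × ($4978.00 − $2400.00) = $342.40 + 22.14% × $2578.00 = $913.17
Social Insurance: 6% × $4978.00 = $298.68
Total: $913.17 + $298.68 = $1211.85

$1211.85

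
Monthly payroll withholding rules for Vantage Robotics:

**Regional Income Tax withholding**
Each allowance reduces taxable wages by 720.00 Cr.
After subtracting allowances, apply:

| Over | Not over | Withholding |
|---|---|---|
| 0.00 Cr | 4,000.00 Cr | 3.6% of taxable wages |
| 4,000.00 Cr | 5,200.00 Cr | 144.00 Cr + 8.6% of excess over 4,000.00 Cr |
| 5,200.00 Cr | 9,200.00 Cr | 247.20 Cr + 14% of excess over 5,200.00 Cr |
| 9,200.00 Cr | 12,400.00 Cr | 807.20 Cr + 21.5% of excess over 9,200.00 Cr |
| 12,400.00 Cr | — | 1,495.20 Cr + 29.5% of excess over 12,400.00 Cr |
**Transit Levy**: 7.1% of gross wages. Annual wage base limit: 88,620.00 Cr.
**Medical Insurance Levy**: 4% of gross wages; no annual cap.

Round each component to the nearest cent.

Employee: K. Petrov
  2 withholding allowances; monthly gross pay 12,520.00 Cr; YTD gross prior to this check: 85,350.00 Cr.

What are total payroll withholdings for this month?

Regional Income Tax: taxable = 12,520.00 Cr − 2×720.00 Cr = 11,080.00 Cr
  807.20 Cr + 21.5% × (11,080.00 Cr − 9,200.00 Cr) = 807.20 Cr + 21.5% × 1,880.00 Cr = 1,211.40 Cr
Transit Levy: cap 88,620.00 Cr − YTD 85,350.00 Cr = 3,270.00 Cr subject; 7.1% × 3,270.00 Cr = 232.17 Cr
Medical Insurance Levy: 4% × 12,520.00 Cr = 500.80 Cr
Total: 1,211.40 Cr + 232.17 Cr + 500.80 Cr = 1,944.37 Cr

1,944.37 Cr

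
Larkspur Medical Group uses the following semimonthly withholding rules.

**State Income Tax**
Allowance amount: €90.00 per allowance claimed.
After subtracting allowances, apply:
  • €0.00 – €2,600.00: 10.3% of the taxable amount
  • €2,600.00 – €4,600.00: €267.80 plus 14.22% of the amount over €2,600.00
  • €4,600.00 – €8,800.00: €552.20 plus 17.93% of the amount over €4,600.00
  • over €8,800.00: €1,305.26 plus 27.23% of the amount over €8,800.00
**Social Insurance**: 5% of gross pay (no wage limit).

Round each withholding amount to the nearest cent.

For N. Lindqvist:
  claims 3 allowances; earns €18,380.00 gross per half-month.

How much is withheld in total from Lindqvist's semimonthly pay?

€4,759.37

State Income Tax: taxable = €18,380.00 − 3×€90.00 = €18,110.00
  €1,305.26 + 27.23% × (€18,110.00 − €8,800.00) = €1,305.26 + 27.23% × €9,310.00 = €3,840.37
Social Insurance: 5% × €18,380.00 = €919.00
Total: €3,840.37 + €919.00 = €4,759.37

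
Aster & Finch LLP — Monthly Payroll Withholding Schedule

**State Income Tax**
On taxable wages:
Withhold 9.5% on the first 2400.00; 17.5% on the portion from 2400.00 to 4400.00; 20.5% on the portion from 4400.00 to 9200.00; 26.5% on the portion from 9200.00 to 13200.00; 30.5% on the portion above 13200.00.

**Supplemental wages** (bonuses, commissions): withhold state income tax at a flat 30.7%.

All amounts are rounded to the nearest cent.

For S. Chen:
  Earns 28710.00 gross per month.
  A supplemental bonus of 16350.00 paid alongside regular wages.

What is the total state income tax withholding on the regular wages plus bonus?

12372.00

State Income Tax: taxable = 28710.00
  2622.00 + 30.5% × (28710.00 − 13200.00) = 2622.00 + 30.5% × 15510.00 = 7352.55
Supplemental (30.7% flat on bonus): 30.7% × 16350.00 = 5019.45
Total state income tax: 7352.55 + 5019.45 = 12372.00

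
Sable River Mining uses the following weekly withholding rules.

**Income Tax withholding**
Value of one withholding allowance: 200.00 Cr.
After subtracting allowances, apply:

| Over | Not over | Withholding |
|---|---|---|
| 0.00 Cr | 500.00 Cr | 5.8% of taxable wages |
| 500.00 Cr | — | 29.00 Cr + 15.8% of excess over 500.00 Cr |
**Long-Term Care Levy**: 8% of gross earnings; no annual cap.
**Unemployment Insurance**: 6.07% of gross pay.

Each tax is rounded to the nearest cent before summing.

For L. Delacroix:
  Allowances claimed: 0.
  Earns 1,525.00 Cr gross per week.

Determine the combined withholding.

Income Tax: taxable = 1,525.00 Cr
  29.00 Cr + 15.8% × (1,525.00 Cr − 500.00 Cr) = 29.00 Cr + 15.8% × 1,025.00 Cr = 190.95 Cr
Long-Term Care Levy: 8% × 1,525.00 Cr = 122.00 Cr
Unemployment Insurance: 6.07% × 1,525.00 Cr = 92.57 Cr
Total: 190.95 Cr + 122.00 Cr + 92.57 Cr = 405.52 Cr

405.52 Cr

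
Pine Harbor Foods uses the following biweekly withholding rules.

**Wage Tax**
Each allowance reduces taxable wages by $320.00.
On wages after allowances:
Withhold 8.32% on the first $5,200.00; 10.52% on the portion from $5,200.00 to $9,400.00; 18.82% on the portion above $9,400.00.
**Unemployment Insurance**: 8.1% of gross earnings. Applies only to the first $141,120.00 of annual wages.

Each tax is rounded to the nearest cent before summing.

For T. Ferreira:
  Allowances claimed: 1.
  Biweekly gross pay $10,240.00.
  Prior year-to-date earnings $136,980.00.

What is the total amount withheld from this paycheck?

Wage Tax: taxable = $10,240.00 − 1×$320.00 = $9,920.00
  $874.48 + 18.82% × ($9,920.00 − $9,400.00) = $874.48 + 18.82% × $520.00 = $972.34
Unemployment Insurance: cap $141,120.00 − YTD $136,980.00 = $4,140.00 subject; 8.1% × $4,140.00 = $335.34
Total: $972.34 + $335.34 = $1,307.68

$1,307.68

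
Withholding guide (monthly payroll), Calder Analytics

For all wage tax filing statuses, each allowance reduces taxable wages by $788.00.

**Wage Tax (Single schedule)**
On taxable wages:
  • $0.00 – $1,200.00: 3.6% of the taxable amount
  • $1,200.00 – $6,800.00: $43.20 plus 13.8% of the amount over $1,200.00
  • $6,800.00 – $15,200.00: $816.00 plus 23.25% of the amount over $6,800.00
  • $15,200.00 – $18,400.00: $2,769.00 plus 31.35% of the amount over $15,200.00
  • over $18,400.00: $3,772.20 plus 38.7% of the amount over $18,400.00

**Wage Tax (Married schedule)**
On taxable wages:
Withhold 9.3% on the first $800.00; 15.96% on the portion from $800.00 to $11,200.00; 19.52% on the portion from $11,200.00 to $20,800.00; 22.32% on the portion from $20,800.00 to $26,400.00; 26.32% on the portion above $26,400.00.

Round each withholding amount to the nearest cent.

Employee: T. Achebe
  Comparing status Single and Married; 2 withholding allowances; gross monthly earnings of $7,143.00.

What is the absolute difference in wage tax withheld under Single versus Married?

$189.36

Wage Tax (Single): taxable = $7,143.00 − 2×$788.00 = $5,567.00
  $43.20 + 13.8% × ($5,567.00 − $1,200.00) = $43.20 + 13.8% × $4,367.00 = $645.85
Wage Tax (Married): taxable = $7,143.00 − 2×$788.00 = $5,567.00
  $74.40 + 15.96% × ($5,567.00 − $800.00) = $74.40 + 15.96% × $4,767.00 = $835.21
Difference: |$645.85 − $835.21| = $189.36 (higher under Married)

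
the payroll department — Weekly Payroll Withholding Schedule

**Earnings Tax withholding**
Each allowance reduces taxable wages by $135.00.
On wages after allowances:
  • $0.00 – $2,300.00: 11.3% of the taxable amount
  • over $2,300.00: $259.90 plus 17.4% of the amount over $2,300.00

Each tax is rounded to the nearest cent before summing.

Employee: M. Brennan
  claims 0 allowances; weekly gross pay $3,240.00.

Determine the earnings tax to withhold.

Earnings Tax: taxable = $3,240.00
  $259.90 + 17.4% × ($3,240.00 − $2,300.00) = $259.90 + 17.4% × $940.00 = $423.46

$423.46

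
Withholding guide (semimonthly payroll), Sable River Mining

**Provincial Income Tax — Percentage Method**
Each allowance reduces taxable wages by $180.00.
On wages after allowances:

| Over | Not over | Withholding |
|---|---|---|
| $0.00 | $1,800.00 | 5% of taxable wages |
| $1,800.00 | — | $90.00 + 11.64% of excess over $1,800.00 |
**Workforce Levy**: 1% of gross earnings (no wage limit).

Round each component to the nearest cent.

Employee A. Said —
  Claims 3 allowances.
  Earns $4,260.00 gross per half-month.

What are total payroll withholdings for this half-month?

$356.09

Provincial Income Tax: taxable = $4,260.00 − 3×$180.00 = $3,720.00
  $90.00 + 11.64% × ($3,720.00 − $1,800.00) = $90.00 + 11.64% × $1,920.00 = $313.49
Workforce Levy: 1% × $4,260.00 = $42.60
Total: $313.49 + $42.60 = $356.09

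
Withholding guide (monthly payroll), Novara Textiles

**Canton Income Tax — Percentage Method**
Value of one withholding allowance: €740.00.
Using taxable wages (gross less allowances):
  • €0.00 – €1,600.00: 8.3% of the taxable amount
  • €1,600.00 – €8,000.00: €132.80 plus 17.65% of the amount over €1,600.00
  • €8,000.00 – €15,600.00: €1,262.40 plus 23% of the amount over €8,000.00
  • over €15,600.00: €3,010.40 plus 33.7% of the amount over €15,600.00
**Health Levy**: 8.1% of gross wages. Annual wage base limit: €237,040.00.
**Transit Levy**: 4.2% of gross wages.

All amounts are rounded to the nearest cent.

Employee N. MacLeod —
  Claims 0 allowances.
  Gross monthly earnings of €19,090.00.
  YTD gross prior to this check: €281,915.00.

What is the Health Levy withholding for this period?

€0.00

Health Levy: YTD €281,915.00 ≥ cap €237,040.00 → €0.00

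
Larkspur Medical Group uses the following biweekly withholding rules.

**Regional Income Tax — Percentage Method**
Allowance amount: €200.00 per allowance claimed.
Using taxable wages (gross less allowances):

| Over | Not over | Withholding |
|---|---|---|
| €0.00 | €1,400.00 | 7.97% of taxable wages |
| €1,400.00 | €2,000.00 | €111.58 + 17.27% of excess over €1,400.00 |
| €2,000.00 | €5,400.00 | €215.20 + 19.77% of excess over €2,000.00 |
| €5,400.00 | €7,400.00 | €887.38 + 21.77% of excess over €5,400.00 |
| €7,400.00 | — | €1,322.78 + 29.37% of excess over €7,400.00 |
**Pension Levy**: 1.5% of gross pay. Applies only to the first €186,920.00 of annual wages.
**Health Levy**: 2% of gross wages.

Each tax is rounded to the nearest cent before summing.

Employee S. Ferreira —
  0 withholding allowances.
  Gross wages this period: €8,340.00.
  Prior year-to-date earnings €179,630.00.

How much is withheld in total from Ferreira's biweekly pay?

€1,875.01

Regional Income Tax: taxable = €8,340.00
  €1,322.78 + 29.37% × (€8,340.00 − €7,400.00) = €1,322.78 + 29.37% × €940.00 = €1,598.86
Pension Levy: cap €186,920.00 − YTD €179,630.00 = €7,290.00 subject; 1.5% × €7,290.00 = €109.35
Health Levy: 2% × €8,340.00 = €166.80
Total: €1,598.86 + €109.35 + €166.80 = €1,875.01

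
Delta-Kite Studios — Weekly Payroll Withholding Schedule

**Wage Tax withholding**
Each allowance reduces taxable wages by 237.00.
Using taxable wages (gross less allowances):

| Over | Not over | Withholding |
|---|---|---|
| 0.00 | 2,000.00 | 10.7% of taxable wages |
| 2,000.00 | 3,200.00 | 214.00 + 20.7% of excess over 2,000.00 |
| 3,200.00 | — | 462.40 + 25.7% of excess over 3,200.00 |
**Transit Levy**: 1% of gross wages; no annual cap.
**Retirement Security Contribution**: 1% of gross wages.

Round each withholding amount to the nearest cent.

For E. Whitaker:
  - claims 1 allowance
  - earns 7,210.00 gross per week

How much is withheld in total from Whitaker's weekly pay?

1,576.26

Wage Tax: taxable = 7,210.00 − 1×237.00 = 6,973.00
  462.40 + 25.7% × (6,973.00 − 3,200.00) = 462.40 + 25.7% × 3,773.00 = 1,432.06
Transit Levy: 1% × 7,210.00 = 72.10
Retirement Security Contribution: 1% × 7,210.00 = 72.10
Total: 1,432.06 + 72.10 + 72.10 = 1,576.26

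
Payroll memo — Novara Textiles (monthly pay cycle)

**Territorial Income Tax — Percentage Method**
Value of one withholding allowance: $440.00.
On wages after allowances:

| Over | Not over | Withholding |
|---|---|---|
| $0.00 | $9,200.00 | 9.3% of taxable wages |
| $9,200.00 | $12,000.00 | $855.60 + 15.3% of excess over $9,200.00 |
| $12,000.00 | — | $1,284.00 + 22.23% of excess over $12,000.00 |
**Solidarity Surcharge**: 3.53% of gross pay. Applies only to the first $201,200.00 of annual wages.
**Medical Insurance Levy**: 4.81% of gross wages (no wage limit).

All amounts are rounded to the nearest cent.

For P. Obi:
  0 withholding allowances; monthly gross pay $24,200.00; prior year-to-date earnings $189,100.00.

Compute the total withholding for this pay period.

$5,587.21

Territorial Income Tax: taxable = $24,200.00
  $1,284.00 + 22.23% × ($24,200.00 − $12,000.00) = $1,284.00 + 22.23% × $12,200.00 = $3,996.06
Solidarity Surcharge: cap $201,200.00 − YTD $189,100.00 = $12,100.00 subject; 3.53% × $12,100.00 = $427.13
Medical Insurance Levy: 4.81% × $24,200.00 = $1,164.02
Total: $3,996.06 + $427.13 + $1,164.02 = $5,587.21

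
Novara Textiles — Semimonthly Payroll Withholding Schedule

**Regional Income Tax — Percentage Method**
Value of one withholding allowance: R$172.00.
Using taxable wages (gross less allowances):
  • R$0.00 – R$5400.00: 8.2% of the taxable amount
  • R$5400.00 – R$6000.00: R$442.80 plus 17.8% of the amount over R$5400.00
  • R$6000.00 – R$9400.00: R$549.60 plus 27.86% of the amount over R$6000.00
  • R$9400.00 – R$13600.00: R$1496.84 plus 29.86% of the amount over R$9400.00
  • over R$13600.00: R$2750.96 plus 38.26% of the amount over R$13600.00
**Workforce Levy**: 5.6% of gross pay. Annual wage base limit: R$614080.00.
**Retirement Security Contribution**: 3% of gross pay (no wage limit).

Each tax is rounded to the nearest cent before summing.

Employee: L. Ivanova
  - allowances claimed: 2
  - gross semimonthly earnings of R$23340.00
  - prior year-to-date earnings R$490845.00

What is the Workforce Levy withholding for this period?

Workforce Levy: 5.6% × R$23340.00 = R$1307.04

R$1307.04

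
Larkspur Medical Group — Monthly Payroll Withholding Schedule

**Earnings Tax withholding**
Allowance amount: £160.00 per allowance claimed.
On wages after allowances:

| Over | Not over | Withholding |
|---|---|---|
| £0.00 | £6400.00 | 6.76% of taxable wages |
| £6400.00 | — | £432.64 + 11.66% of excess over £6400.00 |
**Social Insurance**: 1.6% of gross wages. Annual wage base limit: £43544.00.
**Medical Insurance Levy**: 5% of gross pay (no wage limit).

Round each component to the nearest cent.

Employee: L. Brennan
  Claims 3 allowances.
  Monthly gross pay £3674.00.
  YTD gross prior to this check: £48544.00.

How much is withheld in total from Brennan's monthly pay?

£399.61

Earnings Tax: taxable = £3674.00 − 3×£160.00 = £3194.00
  6.76% × £3194.00 = £215.91
Social Insurance: YTD £48544.00 ≥ cap £43544.00 → £0.00
Medical Insurance Levy: 5% × £3674.00 = £183.70
Total: £215.91 + £0.00 + £183.70 = £399.61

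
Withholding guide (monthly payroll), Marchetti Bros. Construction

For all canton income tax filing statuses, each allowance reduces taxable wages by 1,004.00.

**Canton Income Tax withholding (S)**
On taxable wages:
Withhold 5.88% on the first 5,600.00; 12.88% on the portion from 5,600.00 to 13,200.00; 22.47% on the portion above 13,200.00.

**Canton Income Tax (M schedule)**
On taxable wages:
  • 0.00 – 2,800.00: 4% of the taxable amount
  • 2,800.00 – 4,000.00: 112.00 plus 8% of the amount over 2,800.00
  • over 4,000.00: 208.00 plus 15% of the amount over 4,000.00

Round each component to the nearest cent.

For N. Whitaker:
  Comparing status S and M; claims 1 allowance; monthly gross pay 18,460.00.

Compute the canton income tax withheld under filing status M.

2,226.40

Canton Income Tax (M): taxable = 18,460.00 − 1×1,004.00 = 17,456.00
  208.00 + 15% × (17,456.00 − 4,000.00) = 208.00 + 15% × 13,456.00 = 2,226.40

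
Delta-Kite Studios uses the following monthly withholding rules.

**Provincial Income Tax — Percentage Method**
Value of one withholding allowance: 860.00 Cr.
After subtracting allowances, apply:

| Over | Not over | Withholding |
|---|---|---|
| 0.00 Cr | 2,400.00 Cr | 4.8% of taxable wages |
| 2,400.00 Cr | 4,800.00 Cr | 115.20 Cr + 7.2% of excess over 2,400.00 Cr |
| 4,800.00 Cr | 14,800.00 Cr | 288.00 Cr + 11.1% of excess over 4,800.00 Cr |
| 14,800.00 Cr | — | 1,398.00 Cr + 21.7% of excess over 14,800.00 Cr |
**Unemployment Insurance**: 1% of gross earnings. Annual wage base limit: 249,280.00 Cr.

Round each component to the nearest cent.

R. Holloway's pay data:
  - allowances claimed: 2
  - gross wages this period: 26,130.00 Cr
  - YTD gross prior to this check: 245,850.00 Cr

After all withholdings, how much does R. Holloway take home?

22,612.33 Cr

Provincial Income Tax: taxable = 26,130.00 Cr − 2×860.00 Cr = 24,410.00 Cr
  1,398.00 Cr + 21.7% × (24,410.00 Cr − 14,800.00 Cr) = 1,398.00 Cr + 21.7% × 9,610.00 Cr = 3,483.37 Cr
Unemployment Insurance: cap 249,280.00 Cr − YTD 245,850.00 Cr = 3,430.00 Cr subject; 1% × 3,430.00 Cr = 34.30 Cr
Total withheld: 3,483.37 Cr + 34.30 Cr = 3,517.67 Cr
Net pay: 26,130.00 Cr − 3,517.67 Cr = 22,612.33 Cr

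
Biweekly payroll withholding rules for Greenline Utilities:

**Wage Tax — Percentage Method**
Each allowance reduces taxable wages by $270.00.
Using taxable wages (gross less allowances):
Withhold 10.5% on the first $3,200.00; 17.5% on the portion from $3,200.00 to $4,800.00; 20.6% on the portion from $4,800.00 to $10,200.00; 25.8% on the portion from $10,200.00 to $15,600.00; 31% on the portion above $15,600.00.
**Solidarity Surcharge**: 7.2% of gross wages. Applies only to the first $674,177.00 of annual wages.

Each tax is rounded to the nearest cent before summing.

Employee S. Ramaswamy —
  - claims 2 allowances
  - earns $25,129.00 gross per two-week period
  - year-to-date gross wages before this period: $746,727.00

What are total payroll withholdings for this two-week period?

Wage Tax: taxable = $25,129.00 − 2×$270.00 = $24,589.00
  $3,121.60 + 31% × ($24,589.00 − $15,600.00) = $3,121.60 + 31% × $8,989.00 = $5,908.19
Solidarity Surcharge: YTD $746,727.00 ≥ cap $674,177.00 → $0.00
Total: $5,908.19 + $0.00 = $5,908.19

$5,908.19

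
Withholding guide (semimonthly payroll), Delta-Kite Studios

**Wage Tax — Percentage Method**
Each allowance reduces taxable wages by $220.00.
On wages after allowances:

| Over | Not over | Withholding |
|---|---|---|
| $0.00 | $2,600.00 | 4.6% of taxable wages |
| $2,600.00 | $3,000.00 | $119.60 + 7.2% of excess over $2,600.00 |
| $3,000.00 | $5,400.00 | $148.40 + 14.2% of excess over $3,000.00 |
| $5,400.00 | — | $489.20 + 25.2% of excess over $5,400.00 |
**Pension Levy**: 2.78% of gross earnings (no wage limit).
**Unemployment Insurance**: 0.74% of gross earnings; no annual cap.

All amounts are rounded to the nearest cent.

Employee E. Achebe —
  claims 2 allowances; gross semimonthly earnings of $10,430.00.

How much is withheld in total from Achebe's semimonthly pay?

Wage Tax: taxable = $10,430.00 − 2×$220.00 = $9,990.00
  $489.20 + 25.2% × ($9,990.00 − $5,400.00) = $489.20 + 25.2% × $4,590.00 = $1,645.88
Pension Levy: 2.78% × $10,430.00 = $289.95
Unemployment Insurance: 0.74% × $10,430.00 = $77.18
Total: $1,645.88 + $289.95 + $77.18 = $2,013.01

$2,013.01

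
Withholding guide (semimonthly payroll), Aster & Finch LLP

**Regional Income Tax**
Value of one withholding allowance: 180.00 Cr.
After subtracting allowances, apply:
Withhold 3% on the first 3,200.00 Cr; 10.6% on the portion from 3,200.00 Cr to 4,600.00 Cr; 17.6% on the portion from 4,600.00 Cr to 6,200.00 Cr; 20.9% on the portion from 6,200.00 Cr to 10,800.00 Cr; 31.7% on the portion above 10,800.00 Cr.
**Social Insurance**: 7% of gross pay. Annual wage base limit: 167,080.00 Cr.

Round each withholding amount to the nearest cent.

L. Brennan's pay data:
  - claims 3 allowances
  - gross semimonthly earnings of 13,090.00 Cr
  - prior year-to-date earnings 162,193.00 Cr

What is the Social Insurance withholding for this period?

Social Insurance: cap 167,080.00 Cr − YTD 162,193.00 Cr = 4,887.00 Cr subject; 7% × 4,887.00 Cr = 342.09 Cr

342.09 Cr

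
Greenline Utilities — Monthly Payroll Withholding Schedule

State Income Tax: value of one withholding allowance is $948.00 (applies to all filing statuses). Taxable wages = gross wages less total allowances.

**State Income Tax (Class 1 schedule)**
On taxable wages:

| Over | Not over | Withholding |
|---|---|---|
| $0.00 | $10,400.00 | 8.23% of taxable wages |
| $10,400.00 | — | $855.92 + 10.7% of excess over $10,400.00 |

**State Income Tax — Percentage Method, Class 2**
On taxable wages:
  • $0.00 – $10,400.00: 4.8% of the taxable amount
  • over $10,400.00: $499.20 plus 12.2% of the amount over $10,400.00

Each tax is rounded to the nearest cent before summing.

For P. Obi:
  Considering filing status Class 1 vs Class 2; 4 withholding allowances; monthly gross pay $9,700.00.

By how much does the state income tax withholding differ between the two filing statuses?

State Income Tax (Class 1): taxable = $9,700.00 − 4×$948.00 = $5,908.00
  8.23% × $5,908.00 = $486.23
State Income Tax (Class 2): taxable = $9,700.00 − 4×$948.00 = $5,908.00
  4.8% × $5,908.00 = $283.58
Difference: |$486.23 − $283.58| = $202.65 (higher under Class 1)

$202.65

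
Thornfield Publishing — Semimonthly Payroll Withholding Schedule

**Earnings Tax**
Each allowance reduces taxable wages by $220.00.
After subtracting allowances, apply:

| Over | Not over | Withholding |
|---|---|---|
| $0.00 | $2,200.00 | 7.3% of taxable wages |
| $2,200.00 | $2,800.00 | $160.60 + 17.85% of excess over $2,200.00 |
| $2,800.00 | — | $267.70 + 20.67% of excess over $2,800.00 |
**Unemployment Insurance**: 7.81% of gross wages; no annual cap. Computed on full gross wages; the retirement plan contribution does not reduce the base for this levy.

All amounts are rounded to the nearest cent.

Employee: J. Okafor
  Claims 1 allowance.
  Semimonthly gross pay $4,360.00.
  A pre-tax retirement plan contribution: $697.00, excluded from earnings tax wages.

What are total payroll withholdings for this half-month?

Earnings Tax: taxable = $4,360.00 − $697.00 − 1×$220.00 = $3,443.00
  $267.70 + 20.67% × ($3,443.00 − $2,800.00) = $267.70 + 20.67% × $643.00 = $400.61
Unemployment Insurance: 7.81% × $4,360.00 = $340.52
Total: $400.61 + $340.52 = $741.13

$741.13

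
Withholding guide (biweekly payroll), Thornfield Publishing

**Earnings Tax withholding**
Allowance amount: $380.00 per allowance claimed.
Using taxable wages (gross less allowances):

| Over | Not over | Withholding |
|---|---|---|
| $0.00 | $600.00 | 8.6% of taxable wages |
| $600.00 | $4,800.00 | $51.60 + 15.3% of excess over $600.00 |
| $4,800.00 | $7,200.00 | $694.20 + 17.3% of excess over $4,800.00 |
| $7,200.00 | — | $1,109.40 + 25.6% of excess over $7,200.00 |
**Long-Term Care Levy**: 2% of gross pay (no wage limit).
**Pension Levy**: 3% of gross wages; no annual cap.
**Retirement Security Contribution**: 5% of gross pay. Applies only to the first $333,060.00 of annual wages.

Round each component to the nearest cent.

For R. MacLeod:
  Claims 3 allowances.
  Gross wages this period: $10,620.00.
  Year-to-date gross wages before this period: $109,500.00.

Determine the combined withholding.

Earnings Tax: taxable = $10,620.00 − 3×$380.00 = $9,480.00
  $1,109.40 + 25.6% × ($9,480.00 − $7,200.00) = $1,109.40 + 25.6% × $2,280.00 = $1,693.08
Long-Term Care Levy: 2% × $10,620.00 = $212.40
Pension Levy: 3% × $10,620.00 = $318.60
Retirement Security Contribution: 5% × $10,620.00 = $531.00
Total: $1,693.08 + $212.40 + $318.60 + $531.00 = $2,755.08

$2,755.08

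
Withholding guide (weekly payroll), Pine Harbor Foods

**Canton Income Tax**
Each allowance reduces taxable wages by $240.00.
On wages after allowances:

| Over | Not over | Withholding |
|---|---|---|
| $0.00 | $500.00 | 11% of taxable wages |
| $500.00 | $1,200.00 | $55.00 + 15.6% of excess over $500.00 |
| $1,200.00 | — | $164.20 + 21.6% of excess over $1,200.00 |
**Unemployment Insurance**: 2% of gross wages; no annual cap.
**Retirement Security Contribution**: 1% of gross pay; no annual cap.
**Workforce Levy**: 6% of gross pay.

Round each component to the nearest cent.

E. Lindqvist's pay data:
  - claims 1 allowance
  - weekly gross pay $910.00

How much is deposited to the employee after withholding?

$746.58

Canton Income Tax: taxable = $910.00 − 1×$240.00 = $670.00
  $55.00 + 15.6% × ($670.00 − $500.00) = $55.00 + 15.6% × $170.00 = $81.52
Unemployment Insurance: 2% × $910.00 = $18.20
Retirement Security Contribution: 1% × $910.00 = $9.10
Workforce Levy: 6% × $910.00 = $54.60
Total withheld: $81.52 + $18.20 + $9.10 + $54.60 = $163.42
Net pay: $910.00 − $163.42 = $746.58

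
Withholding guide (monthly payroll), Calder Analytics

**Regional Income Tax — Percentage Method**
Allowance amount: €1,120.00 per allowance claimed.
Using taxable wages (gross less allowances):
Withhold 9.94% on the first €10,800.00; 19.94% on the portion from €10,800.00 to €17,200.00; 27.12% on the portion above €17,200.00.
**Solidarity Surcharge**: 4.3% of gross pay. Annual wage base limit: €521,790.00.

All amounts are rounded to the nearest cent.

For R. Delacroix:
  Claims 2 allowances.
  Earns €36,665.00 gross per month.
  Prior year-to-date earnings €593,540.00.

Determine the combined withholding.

Regional Income Tax: taxable = €36,665.00 − 2×€1,120.00 = €34,425.00
  €2,349.68 + 27.12% × (€34,425.00 − €17,200.00) = €2,349.68 + 27.12% × €17,225.00 = €7,021.10
Solidarity Surcharge: YTD €593,540.00 ≥ cap €521,790.00 → €0.00
Total: €7,021.10 + €0.00 = €7,021.10

€7,021.10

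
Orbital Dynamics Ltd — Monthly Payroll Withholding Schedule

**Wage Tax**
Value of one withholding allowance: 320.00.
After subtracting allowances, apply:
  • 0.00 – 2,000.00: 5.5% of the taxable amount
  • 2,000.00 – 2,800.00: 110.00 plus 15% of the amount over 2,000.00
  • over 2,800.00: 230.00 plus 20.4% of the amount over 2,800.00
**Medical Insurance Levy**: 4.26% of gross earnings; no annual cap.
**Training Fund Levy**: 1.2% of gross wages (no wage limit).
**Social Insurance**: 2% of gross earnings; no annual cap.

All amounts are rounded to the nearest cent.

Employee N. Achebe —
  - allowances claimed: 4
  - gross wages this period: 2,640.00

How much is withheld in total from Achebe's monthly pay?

271.74

Wage Tax: taxable = 2,640.00 − 4×320.00 = 1,360.00
  5.5% × 1,360.00 = 74.80
Medical Insurance Levy: 4.26% × 2,640.00 = 112.46
Training Fund Levy: 1.2% × 2,640.00 = 31.68
Social Insurance: 2% × 2,640.00 = 52.80
Total: 74.80 + 112.46 + 31.68 + 52.80 = 271.74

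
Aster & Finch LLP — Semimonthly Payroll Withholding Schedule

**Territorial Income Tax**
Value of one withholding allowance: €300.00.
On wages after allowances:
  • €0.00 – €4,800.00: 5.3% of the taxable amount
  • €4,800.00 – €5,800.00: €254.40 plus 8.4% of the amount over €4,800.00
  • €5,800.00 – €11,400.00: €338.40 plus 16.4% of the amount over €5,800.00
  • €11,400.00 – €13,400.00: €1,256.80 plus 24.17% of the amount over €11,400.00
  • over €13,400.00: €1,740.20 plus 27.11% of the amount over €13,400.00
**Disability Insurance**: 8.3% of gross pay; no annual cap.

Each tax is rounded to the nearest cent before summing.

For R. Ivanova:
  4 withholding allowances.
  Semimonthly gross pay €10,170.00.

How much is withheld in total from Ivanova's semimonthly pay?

€1,702.39

Territorial Income Tax: taxable = €10,170.00 − 4×€300.00 = €8,970.00
  €338.40 + 16.4% × (€8,970.00 − €5,800.00) = €338.40 + 16.4% × €3,170.00 = €858.28
Disability Insurance: 8.3% × €10,170.00 = €844.11
Total: €858.28 + €844.11 = €1,702.39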